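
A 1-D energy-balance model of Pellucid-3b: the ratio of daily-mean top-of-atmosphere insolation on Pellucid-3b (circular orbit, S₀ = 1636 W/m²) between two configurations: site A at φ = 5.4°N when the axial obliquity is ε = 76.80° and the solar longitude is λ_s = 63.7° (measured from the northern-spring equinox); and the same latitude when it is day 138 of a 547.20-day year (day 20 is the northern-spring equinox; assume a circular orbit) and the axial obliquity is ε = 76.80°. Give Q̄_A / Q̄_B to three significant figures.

Q̄_A / Q̄_B ≈ 1.35

— Configuration A (φ=+5.4°):
Solar declination: sin δ = sin ε · sin λ_s = sin 76.80° × sin 63.7° = 0.87280, so δ = +60.786°.
cos H₀ = −tan(+5.4°) tan(+60.786°) = -0.1690, H₀ = 1.7407 rad.
Bracket: H₀ sin φ sin δ + cos φ cos δ sin H₀ = 1.7407×0.09411×0.87280 + 0.99556×0.48808×0.98561 = 0.142980 + 0.478921 = 0.621901.
Q̄ = (S₀/π) × [bracket] = (1636/π) × 0.621901 = 323.86 W/m².
— Configuration B (φ=+5.4°):
Solar longitude: λ_s = 360° × (138 − 20)/547.20 = 77.632°.
sin δ = sin 76.80° × sin 77.632° = 0.95098, so δ = +71.986°.
cos H₀ = −tan(+5.4°) tan(+71.986°) = -0.2907, H₀ = 1.8657 rad.
Bracket: H₀ sin φ sin δ + cos φ cos δ sin H₀ = 1.8657×0.09411×0.95098 + 0.99556×0.30924×0.95682 = 0.166974 + 0.294573 = 0.461547.
Q̄ = (S₀/π) × [bracket] = (1636/π) × 0.461547 = 240.35 W/m².
Ratio Q̄_A / Q̄_B = 323.86 / 240.35 = 1.347.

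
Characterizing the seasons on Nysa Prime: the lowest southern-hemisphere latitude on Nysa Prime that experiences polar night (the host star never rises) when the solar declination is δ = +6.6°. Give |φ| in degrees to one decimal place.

Polar night requires cos H₀ = −tan φ tan δ ≥ 1, i.e. tan φ tan δ ≤ −1.
The boundary is |tan φ| · |tan δ| = 1, so |φ| = 90° − |δ| = 90° − 6.6° = 83.4° in the southern hemisphere.

|φ| = 83.4°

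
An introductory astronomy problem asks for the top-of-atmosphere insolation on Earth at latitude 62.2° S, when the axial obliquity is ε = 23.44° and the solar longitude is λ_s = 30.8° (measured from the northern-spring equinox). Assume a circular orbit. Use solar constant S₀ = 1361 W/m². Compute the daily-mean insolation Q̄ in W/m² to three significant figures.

Solar declination: sin δ = sin ε · sin λ_s = sin 23.44° × sin 30.8° = 0.20368, so δ = +11.753°.
cos H₀ = −tan(-62.2°) tan(+11.753°) = 0.3946, H₀ = 1.1652 rad.
Bracket: H₀ sin φ sin δ + cos φ cos δ sin H₀ = 1.1652×-0.88458×0.20368 + 0.46639×0.97904×0.91886 = -0.209936 + 0.419565 = 0.209629.
Q̄ = (S₀/π) × [bracket] = (1361/π) × 0.209629 = 90.82 W/m².

Q̄ ≈ 90.8 W/m²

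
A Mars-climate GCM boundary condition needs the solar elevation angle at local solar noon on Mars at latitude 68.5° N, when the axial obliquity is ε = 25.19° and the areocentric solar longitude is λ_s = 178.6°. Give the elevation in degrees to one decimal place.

sin δ = sin 25.19° × sin 178.6° = 0.01040, so δ = +0.596°.
At local noon the hour angle is zero, so the zenith angle equals |φ − δ| = |+68.5° − (+0.596°)| = 67.904°.
Elevation = 90° − 67.904° = 22.1°.

22.1°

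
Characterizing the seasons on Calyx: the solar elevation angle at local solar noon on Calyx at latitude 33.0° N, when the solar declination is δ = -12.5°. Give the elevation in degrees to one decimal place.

44.5°

At local noon the hour angle is zero, so the zenith angle equals |ϕ − δ| = |+33.0° − (-12.500°)| = 45.500°.
Elevation = 90° − 45.500° = 44.5°.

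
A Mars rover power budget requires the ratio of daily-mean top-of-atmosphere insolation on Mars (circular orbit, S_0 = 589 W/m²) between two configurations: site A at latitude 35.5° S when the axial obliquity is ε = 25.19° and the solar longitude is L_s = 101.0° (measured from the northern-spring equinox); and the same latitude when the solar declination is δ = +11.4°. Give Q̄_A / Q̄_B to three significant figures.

— Configuration A (ϕ=-35.5°):
Solar declination: sin δ = sin ε · sin L_s = sin 25.19° × sin 101.0° = 0.41780, so δ = +24.696°.
cos h₀ = −tan(-35.5°) tan(+24.696°) = 0.3280, h₀ = 1.2366 rad.
Bracket: h₀ sin ϕ sin δ + cos ϕ cos δ sin h₀ = 1.2366×-0.58070×0.41780 + 0.81412×0.90854×0.94467 = -0.300020 + 0.698735 = 0.398715.
Q̄ = (S_0/π) × [bracket] = (589/π) × 0.398715 = 74.753 W/m².
— Configuration B (ϕ=-35.5°):
cos h₀ = −tan(-35.5°) tan(+11.400°) = 0.1438, h₀ = 1.4265 rad.
Bracket: h₀ sin ϕ sin δ + cos ϕ cos δ sin h₀ = 1.4265×-0.58070×0.19766 + 0.81412×0.98027×0.98960 = -0.163735 + 0.789758 = 0.626023.
Q̄ = (S_0/π) × [bracket] = (589/π) × 0.626023 = 117.37 W/m².
Ratio Q̄_A / Q̄_B = 74.753 / 117.37 = 0.6369.

Q̄_A / Q̄_B ≈ 0.637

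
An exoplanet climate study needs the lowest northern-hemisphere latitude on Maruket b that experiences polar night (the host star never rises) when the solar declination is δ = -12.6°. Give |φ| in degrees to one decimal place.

|φ| = 77.4°

Polar night requires cos H₀ = −tan φ tan δ ≥ 1, i.e. tan φ tan δ ≤ −1.
The boundary is |tan φ| · |tan δ| = 1, so |φ| = 90° − |δ| = 90° − 12.6° = 77.4° in the northern hemisphere.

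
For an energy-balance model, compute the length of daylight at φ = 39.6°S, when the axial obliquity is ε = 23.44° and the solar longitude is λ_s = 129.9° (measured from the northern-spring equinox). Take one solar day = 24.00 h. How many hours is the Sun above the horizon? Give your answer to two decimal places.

Solar declination: sin δ = sin ε · sin λ_s = sin 23.44° × sin 129.9° = 0.30517, so δ = +17.768°.
cos H₀ = −tan φ · tan δ = −tan(-39.6°) × tan(+17.768°) = 0.2651, so H₀ = 1.3025 rad = 74.63°.
Daylight = 2H₀/(2π) × 24.00 h = (1.3025/π) × 24.00 = 9.95 h.

9.95 h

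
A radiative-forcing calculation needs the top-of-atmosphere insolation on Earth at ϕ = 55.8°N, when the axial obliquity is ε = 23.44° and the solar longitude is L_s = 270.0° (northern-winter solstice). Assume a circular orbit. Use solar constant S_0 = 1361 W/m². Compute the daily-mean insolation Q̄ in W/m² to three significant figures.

Solar declination: sin δ = sin ε · sin L_s = sin 23.44° × sin 270.0° = -0.39779, so δ = -23.440°.
cos h₀ = −tan(+55.8°) tan(-23.440°) = 0.6380, h₀ = 0.8789 rad.
Bracket: h₀ sin ϕ sin δ + cos ϕ cos δ sin h₀ = 0.8789×0.82708×-0.39779 + 0.56208×0.91748×0.77006 = -0.289162 + 0.397118 = 0.107956.
Q̄ = (S_0/π) × [bracket] = (1361/π) × 0.107956 = 46.77 W/m².

Q̄ ≈ 46.8 W/m²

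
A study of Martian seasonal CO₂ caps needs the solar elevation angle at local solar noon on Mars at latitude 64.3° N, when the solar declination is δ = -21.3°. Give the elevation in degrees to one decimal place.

At local noon the hour angle is zero, so the zenith angle equals |φ − δ| = |+64.3° − (-21.300°)| = 85.600°.
Elevation = 90° − 85.600° = 4.4°.

4.4°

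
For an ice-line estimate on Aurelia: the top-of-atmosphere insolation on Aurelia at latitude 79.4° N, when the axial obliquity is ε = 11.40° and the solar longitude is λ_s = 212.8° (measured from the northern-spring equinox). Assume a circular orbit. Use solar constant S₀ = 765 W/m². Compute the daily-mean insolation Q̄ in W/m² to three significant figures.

Solar declination: sin δ = sin ε · sin λ_s = sin 11.40° × sin 212.8° = -0.10707, so δ = -6.147°.
cos H₀ = −tan(+79.4°) tan(-6.147°) = 0.5754, H₀ = 0.9576 rad.
Bracket: H₀ sin φ sin δ + cos φ cos δ sin H₀ = 0.9576×0.98294×-0.10707 + 0.18395×0.99425×0.81784 = -0.100781 + 0.149577 = 0.048796.
Q̄ = (S₀/π) × [bracket] = (765/π) × 0.048796 = 11.88 W/m².

Q̄ ≈ 11.9 W/m²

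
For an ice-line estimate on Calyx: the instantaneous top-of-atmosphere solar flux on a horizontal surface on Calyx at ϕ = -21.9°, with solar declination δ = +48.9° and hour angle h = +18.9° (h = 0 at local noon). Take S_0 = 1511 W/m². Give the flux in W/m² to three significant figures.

cos θ_z = sin ϕ sin δ + cos ϕ cos δ cos h = -0.281070 + 0.577052 = 0.295982.
Flux = S_0 · cos θ_z = 1511 × 0.295982 = 447.2 W/m².

447 W/m²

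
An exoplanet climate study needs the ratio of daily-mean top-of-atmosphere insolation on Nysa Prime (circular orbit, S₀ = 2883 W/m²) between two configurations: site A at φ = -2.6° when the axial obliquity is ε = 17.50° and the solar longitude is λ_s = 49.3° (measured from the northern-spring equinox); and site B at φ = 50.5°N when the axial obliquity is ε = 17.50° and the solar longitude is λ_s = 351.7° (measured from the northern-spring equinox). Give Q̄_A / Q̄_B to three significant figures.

Q̄_A / Q̄_B ≈ 1.64

— Configuration A (φ=-2.6°):
Solar declination: sin δ = sin ε · sin λ_s = sin 17.50° × sin 49.3° = 0.22798, so δ = +13.178°.
cos H₀ = −tan(-2.6°) tan(+13.178°) = 0.0106, H₀ = 1.5602 rad.
Bracket: H₀ sin φ sin δ + cos φ cos δ sin H₀ = 1.5602×-0.04536×0.22798 + 0.99897×0.97367×0.99994 = -0.016134 + 0.972609 = 0.956475.
Q̄ = (S₀/π) × [bracket] = (2883/π) × 0.956475 = 877.75 W/m².
— Configuration B (φ=+50.5°):
Solar declination: sin δ = sin ε · sin λ_s = sin 17.50° × sin 351.7° = -0.04341, so δ = -2.488°.
cos H₀ = −tan(+50.5°) tan(-2.488°) = 0.0527, H₀ = 1.5181 rad.
Bracket: H₀ sin φ sin δ + cos φ cos δ sin H₀ = 1.5181×0.77162×-0.04341 + 0.63608×0.99906×0.99861 = -0.050850 + 0.634599 = 0.583749.
Q̄ = (S₀/π) × [bracket] = (2883/π) × 0.583749 = 535.70 W/m².
Ratio Q̄_A / Q̄_B = 877.75 / 535.70 = 1.639.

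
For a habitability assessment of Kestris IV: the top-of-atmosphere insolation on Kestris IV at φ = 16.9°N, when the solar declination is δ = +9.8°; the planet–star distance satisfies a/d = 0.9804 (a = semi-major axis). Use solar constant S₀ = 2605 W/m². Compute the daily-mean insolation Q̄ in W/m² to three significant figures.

cos H₀ = −tan(+16.9°) tan(+9.800°) = -0.0525, H₀ = 1.6233 rad.
Bracket: H₀ sin φ sin δ + cos φ cos δ sin H₀ = 1.6233×0.29070×0.17021 + 0.95681×0.98541×0.99862 = 0.080321 + 0.941549 = 1.021870.
Inverse-square distance factor (a/d)² = 0.9804² = 0.961184.
Q̄ = (S₀/π) × 0.961184 × [bracket] = (2605/π) × 0.961184 × 1.021870 = 814.4 W/m².

Q̄ ≈ 814 W/m²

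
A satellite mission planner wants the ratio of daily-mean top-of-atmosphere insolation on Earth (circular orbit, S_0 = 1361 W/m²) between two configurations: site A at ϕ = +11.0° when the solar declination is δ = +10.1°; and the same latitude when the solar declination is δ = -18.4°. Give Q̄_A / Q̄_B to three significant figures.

Q̄_A / Q̄_B ≈ 1.22

— Configuration A (ϕ=+11.0°):
cos h₀ = −tan(+11.0°) tan(+10.100°) = -0.0346, h₀ = 1.6054 rad.
Bracket: h₀ sin ϕ sin δ + cos ϕ cos δ sin h₀ = 1.6054×0.19081×0.17537 + 0.98163×0.98450×0.99940 = 0.053720 + 0.965835 = 1.019555.
Q̄ = (S_0/π) × [bracket] = (1361/π) × 1.019555 = 441.69 W/m².
— Configuration B (ϕ=+11.0°):
cos h₀ = −tan(+11.0°) tan(-18.400°) = 0.0647, h₀ = 1.5061 rad.
Bracket: h₀ sin ϕ sin δ + cos ϕ cos δ sin h₀ = 1.5061×0.19081×-0.31565 + 0.98163×0.94888×0.99791 = -0.090711 + 0.929502 = 0.838791.
Q̄ = (S_0/π) × [bracket] = (1361/π) × 0.838791 = 363.38 W/m².
Ratio Q̄_A / Q̄_B = 441.69 / 363.38 = 1.216.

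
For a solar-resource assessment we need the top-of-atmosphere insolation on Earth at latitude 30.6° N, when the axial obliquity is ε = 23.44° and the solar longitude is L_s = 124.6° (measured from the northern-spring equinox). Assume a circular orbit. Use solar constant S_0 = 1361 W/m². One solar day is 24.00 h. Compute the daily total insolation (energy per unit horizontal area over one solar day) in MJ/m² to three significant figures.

Solar declination: sin δ = sin ε · sin L_s = sin 23.44° × sin 124.6° = 0.32743, so δ = +19.113°.
cos h₀ = −tan(+30.6°) tan(+19.113°) = -0.2049, h₀ = 1.7772 rad.
Bracket: h₀ sin ϕ sin δ + cos ϕ cos δ sin h₀ = 1.7772×0.50904×0.32743 + 0.86074×0.94487×0.97877 = 0.296215 + 0.796021 = 1.092236.
Q̄ = (S_0/π) × [bracket] = (1361/π) × 1.092236 = 473.18 W/m².
Daily total = Q̄ × 24.00 h × 3600 s/h = 473.18 × 24.00 × 3600 / 10⁶ = 40.88 MJ/m².

40.9 MJ/m²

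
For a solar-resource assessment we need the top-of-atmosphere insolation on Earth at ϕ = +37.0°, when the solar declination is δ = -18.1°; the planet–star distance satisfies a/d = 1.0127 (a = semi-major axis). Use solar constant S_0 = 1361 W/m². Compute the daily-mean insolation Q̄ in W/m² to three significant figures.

Q̄ ≈ 217 W/m²

cos h₀ = −tan(+37.0°) tan(-18.100°) = 0.2463, h₀ = 1.3219 rad.
Bracket: h₀ sin ϕ sin δ + cos ϕ cos δ sin h₀ = 1.3219×0.60182×-0.31068 + 0.79864×0.95052×0.96919 = -0.247160 + 0.735735 = 0.488575.
Inverse-square distance factor (a/d)² = 1.0127² = 1.025561.
Q̄ = (S_0/π) × 1.025561 × [bracket] = (1361/π) × 1.025561 × 0.488575 = 217.1 W/m².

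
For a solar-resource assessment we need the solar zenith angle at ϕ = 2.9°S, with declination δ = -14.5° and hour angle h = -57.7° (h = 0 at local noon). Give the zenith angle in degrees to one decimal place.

cos θ_z = sin ϕ sin δ + cos ϕ cos δ cos h = 0.012667 + 0.516669 = 0.529336.
θ_z = arccos(0.529336) = 58.0°.

θ_z = 58.0°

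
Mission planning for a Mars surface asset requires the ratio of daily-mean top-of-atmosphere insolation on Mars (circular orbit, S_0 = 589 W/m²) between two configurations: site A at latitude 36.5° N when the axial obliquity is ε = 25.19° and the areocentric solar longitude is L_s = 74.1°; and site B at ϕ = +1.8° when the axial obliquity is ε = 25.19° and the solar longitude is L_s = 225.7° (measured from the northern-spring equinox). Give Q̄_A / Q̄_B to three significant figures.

Q̄_A / Q̄_B ≈ 1.23

— Configuration A (ϕ=+36.5°):
sin δ = sin 25.19° × sin 74.1° = 0.40934, so δ = +24.163°.
cos h₀ = −tan(+36.5°) tan(+24.163°) = -0.3320, h₀ = 1.9092 rad.
Bracket: h₀ sin ϕ sin δ + cos ϕ cos δ sin h₀ = 1.9092×0.59482×0.40934 + 0.80386×0.91238×0.94329 = 0.464859 + 0.691833 = 1.156692.
Q̄ = (S_0/π) × [bracket] = (589/π) × 1.156692 = 216.86 W/m².
— Configuration B (ϕ=+1.8°):
Solar declination: sin δ = sin ε · sin L_s = sin 25.19° × sin 225.7° = -0.30461, so δ = -17.735°.
cos h₀ = −tan(+1.8°) tan(-17.735°) = 0.0101, h₀ = 1.5607 rad.
Bracket: h₀ sin ϕ sin δ + cos ϕ cos δ sin h₀ = 1.5607×0.03141×-0.30461 + 0.99951×0.95248×0.99995 = -0.014932 + 0.951966 = 0.937034.
Q̄ = (S_0/π) × [bracket] = (589/π) × 0.937034 = 175.68 W/m².
Ratio Q̄_A / Q̄_B = 216.86 / 175.68 = 1.234.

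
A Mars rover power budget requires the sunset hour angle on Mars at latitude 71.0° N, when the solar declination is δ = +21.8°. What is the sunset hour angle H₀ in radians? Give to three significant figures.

H₀ = 3.14 rad

Sunrise equation: cos H₀ = −tan φ · tan δ = -1.1616 ≤ −1, so the Sun never sets (polar day) and H₀ = π.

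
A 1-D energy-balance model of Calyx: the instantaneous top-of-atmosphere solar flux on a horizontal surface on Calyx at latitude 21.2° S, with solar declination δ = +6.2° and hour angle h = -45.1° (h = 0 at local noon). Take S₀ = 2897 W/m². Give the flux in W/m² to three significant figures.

cos θ_z = sin φ sin δ + cos φ cos δ cos h = -0.039055 + 0.654252 = 0.615197.
Flux = S₀ · cos θ_z = 2897 × 0.615197 = 1782 W/m².

1.78e+03 W/m²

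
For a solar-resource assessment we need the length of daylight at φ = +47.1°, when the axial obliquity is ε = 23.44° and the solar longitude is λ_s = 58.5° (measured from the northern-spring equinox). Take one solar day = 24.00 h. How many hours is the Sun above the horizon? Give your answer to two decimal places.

15.04 h

Solar declination: sin δ = sin ε · sin λ_s = sin 23.44° × sin 58.5° = 0.33917, so δ = +19.826°.
cos H₀ = −tan φ · tan δ = −tan(+47.1°) × tan(+19.826°) = -0.3880, so H₀ = 1.9692 rad = 112.83°.
Daylight = 2H₀/(2π) × 24.00 h = (1.9692/π) × 24.00 = 15.04 h.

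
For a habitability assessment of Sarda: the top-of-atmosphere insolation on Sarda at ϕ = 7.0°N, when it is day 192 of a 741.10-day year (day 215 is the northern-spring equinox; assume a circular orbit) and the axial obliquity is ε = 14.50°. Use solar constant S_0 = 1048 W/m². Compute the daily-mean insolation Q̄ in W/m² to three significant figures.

Q̄ ≈ 328 W/m²

Solar longitude: L_s = 360° × (192 − 215)/741.10 = -11.173°, i.e. -11.173° + 360° = 348.827°.
sin δ = sin 14.50° × sin 348.827° = -0.04851, so δ = -2.781°.
cos h₀ = −tan(+7.0°) tan(-2.781°) = 0.0060, h₀ = 1.5648 rad.
Bracket: h₀ sin ϕ sin δ + cos ϕ cos δ sin h₀ = 1.5648×0.12187×-0.04851 + 0.99255×0.99882×0.99998 = -0.009251 + 0.991359 = 0.982108.
Q̄ = (S_0/π) × [bracket] = (1048/π) × 0.982108 = 327.6 W/m².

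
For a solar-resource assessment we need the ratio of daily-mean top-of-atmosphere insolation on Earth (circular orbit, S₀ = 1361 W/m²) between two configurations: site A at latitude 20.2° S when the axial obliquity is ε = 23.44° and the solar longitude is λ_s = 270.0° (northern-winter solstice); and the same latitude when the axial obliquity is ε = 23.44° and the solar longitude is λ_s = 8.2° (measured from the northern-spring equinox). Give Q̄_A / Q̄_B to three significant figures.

— Configuration A (φ=-20.2°):
Solar declination: sin δ = sin ε · sin λ_s = sin 23.44° × sin 270.0° = -0.39779, so δ = -23.440°.
cos H₀ = −tan(-20.2°) tan(-23.440°) = -0.1595, H₀ = 1.7310 rad.
Bracket: H₀ sin φ sin δ + cos φ cos δ sin H₀ = 1.7310×-0.34530×-0.39779 + 0.93849×0.91748×0.98719 = 0.237765 + 0.850016 = 1.087781.
Q̄ = (S₀/π) × [bracket] = (1361/π) × 1.087781 = 471.25 W/m².
— Configuration B (φ=-20.2°):
Solar declination: sin δ = sin ε · sin λ_s = sin 23.44° × sin 8.2° = 0.05674, so δ = +3.252°.
cos H₀ = −tan(-20.2°) tan(+3.252°) = 0.0209, H₀ = 1.5499 rad.
Bracket: H₀ sin φ sin δ + cos φ cos δ sin H₀ = 1.5499×-0.34530×0.05674 + 0.93849×0.99839×0.99978 = -0.030366 + 0.936773 = 0.906407.
Q̄ = (S₀/π) × [bracket] = (1361/π) × 0.906407 = 392.67 W/m².
Ratio Q̄_A / Q̄_B = 471.25 / 392.67 = 1.200.

Q̄_A / Q̄_B ≈ 1.20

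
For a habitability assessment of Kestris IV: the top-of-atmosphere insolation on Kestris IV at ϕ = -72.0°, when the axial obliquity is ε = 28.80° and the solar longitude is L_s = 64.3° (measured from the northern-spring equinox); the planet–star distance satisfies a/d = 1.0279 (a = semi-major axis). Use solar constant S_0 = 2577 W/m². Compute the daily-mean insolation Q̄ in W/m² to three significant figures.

Solar declination: sin δ = sin ε · sin L_s = sin 28.80° × sin 64.3° = 0.43410, so δ = +25.728°.
cos h₀ = −tan(-72.0°) tan(+25.728°) = 1.4830 ≥ 1 ⇒ polar night, h₀ = 0 and Q̄ = 0.
Inverse-square distance factor (a/d)² = 1.0279² = 1.056578.

Q̄ ≈ 0.00 W/m²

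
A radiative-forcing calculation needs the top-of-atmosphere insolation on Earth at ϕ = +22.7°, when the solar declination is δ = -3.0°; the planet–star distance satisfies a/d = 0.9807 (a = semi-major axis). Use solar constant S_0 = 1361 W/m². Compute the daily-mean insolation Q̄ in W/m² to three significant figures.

cos h₀ = −tan(+22.7°) tan(-3.000°) = 0.0219, h₀ = 1.5489 rad.
Bracket: h₀ sin ϕ sin δ + cos ϕ cos δ sin h₀ = 1.5489×0.38591×-0.05234 + 0.92254×0.99863×0.99976 = -0.031286 + 0.921055 = 0.889769.
Inverse-square distance factor (a/d)² = 0.9807² = 0.961772.
Q̄ = (S_0/π) × 0.961772 × [bracket] = (1361/π) × 0.961772 × 0.889769 = 370.7 W/m².

Q̄ ≈ 371 W/m²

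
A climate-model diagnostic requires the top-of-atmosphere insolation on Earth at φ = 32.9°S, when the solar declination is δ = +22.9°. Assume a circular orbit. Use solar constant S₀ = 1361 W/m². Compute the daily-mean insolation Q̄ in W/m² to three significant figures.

Q̄ ≈ 204 W/m²

cos H₀ = −tan(-32.9°) tan(+22.900°) = 0.2733, H₀ = 1.2940 rad.
Bracket: H₀ sin φ sin δ + cos φ cos δ sin H₀ = 1.2940×-0.54317×0.38912 + 0.83962×0.92119×0.96194 = -0.273498 + 0.744012 = 0.470514.
Q̄ = (S₀/π) × [bracket] = (1361/π) × 0.470514 = 203.8 W/m².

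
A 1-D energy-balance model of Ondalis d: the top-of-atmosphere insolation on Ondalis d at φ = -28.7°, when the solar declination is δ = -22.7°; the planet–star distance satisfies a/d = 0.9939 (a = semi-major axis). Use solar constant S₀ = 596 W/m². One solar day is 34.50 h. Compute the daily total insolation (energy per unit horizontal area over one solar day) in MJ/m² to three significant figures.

26.1 MJ/m²

cos H₀ = −tan(-28.7°) tan(-22.700°) = -0.2290, H₀ = 1.8019 rad.
Bracket: H₀ sin φ sin δ + cos φ cos δ sin H₀ = 1.8019×-0.48022×-0.38591 + 0.87715×0.92254×0.97342 = 0.333931 + 0.787697 = 1.121628.
Inverse-square distance factor (a/d)² = 0.9939² = 0.987837.
Q̄ = (S₀/π) × 0.987837 × [bracket] = (596/π) × 0.987837 × 1.121628 = 210.20 W/m².
Daily total = Q̄ × 34.50 h × 3600 s/h = 210.20 × 34.50 × 3600 / 10⁶ = 26.11 MJ/m².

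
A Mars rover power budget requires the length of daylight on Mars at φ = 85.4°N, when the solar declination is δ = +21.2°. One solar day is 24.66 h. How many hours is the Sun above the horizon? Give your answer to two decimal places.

Sunrise equation: cos H₀ = −tan φ · tan δ = -4.8208 ≤ −1, so the Sun never sets (polar day) and H₀ = π.
Daylight = 2H₀/(2π) × 24.66 h = (3.1416/π) × 24.66 = 24.66 h.

24.66 h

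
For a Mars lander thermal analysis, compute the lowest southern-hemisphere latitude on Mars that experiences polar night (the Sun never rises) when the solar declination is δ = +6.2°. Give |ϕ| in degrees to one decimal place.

Polar night requires cos h₀ = −tan ϕ tan δ ≥ 1, i.e. tan ϕ tan δ ≤ −1.
The boundary is |tan ϕ| · |tan δ| = 1, so |ϕ| = 90° − |δ| = 90° − 6.2° = 83.8° in the southern hemisphere.

|ϕ| = 83.8°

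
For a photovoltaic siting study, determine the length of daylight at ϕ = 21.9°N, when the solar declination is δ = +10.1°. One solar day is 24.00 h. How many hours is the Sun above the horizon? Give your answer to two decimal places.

cos h₀ = −tan ϕ · tan δ = −tan(+21.9°) × tan(+10.100°) = -0.0716, so h₀ = 1.6425 rad = 94.11°.
Daylight = 2h₀/(2π) × 24.00 h = (1.6425/π) × 24.00 = 12.55 h.

12.55 h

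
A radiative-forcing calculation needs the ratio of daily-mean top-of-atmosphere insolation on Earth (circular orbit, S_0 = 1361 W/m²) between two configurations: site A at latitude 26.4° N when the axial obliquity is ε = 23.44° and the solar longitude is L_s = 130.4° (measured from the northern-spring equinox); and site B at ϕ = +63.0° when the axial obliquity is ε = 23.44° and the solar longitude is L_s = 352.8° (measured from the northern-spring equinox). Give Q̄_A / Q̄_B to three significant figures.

— Configuration A (ϕ=+26.4°):
Solar declination: sin δ = sin ε · sin L_s = sin 23.44° × sin 130.4° = 0.30293, so δ = +17.634°.
cos h₀ = −tan(+26.4°) tan(+17.634°) = -0.1578, h₀ = 1.7292 rad.
Bracket: h₀ sin ϕ sin δ + cos ϕ cos δ sin h₀ = 1.7292×0.44464×0.30293 + 0.89571×0.95301×0.98747 = 0.232914 + 0.842925 = 1.075839.
Q̄ = (S_0/π) × [bracket] = (1361/π) × 1.075839 = 466.07 W/m².
— Configuration B (ϕ=+63.0°):
Solar declination: sin δ = sin ε · sin L_s = sin 23.44° × sin 352.8° = -0.04986, so δ = -2.858°.
cos h₀ = −tan(+63.0°) tan(-2.858°) = 0.0980, h₀ = 1.4727 rad.
Bracket: h₀ sin ϕ sin δ + cos ϕ cos δ sin h₀ = 1.4727×0.89101×-0.04986 + 0.45399×0.99876×0.99519 = -0.065426 + 0.451246 = 0.385820.
Q̄ = (S_0/π) × [bracket] = (1361/π) × 0.385820 = 167.14 W/m².
Ratio Q̄_A / Q̄_B = 466.07 / 167.14 = 2.789.

Q̄_A / Q̄_B ≈ 2.79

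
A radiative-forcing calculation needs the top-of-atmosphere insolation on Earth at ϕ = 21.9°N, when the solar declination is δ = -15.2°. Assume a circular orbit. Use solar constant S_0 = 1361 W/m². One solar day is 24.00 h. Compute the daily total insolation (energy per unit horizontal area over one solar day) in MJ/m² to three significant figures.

28.0 MJ/m²

cos h₀ = −tan(+21.9°) tan(-15.200°) = 0.1092, h₀ = 1.4614 rad.
Bracket: h₀ sin ϕ sin δ + cos ϕ cos δ sin h₀ = 1.4614×0.37299×-0.26219 + 0.92784×0.96502×0.99402 = -0.142917 + 0.890030 = 0.747113.
Q̄ = (S_0/π) × [bracket] = (1361/π) × 0.747113 = 323.66 W/m².
Daily total = Q̄ × 24.00 h × 3600 s/h = 323.66 × 24.00 × 3600 / 10⁶ = 27.96 MJ/m².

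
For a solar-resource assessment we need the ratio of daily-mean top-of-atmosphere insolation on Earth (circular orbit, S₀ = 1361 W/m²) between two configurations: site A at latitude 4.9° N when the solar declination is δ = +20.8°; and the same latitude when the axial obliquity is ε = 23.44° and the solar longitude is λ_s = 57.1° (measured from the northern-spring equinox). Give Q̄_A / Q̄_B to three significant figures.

Q̄_A / Q̄_B ≈ 0.995

— Configuration A (φ=+4.9°):
cos H₀ = −tan(+4.9°) tan(+20.800°) = -0.0326, H₀ = 1.6034 rad.
Bracket: H₀ sin φ sin δ + cos φ cos δ sin H₀ = 1.6034×0.08542×0.35511 + 0.99635×0.93483×0.99947 = 0.048637 + 0.930924 = 0.979561.
Q̄ = (S₀/π) × [bracket] = (1361/π) × 0.979561 = 424.37 W/m².
— Configuration B (φ=+4.9°):
Solar declination: sin δ = sin ε · sin λ_s = sin 23.44° × sin 57.1° = 0.33399, so δ = +19.511°.
cos H₀ = −tan(+4.9°) tan(+19.511°) = -0.0304, H₀ = 1.6012 rad.
Bracket: H₀ sin φ sin δ + cos φ cos δ sin H₀ = 1.6012×0.08542×0.33399 + 0.99635×0.94258×0.99954 = 0.045681 + 0.938708 = 0.984389.
Q̄ = (S₀/π) × [bracket] = (1361/π) × 0.984389 = 426.46 W/m².
Ratio Q̄_A / Q̄_B = 424.37 / 426.46 = 0.9951.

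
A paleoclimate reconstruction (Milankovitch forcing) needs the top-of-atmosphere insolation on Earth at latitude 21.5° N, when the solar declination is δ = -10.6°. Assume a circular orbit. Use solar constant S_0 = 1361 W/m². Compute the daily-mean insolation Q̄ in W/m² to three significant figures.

cos h₀ = −tan(+21.5°) tan(-10.600°) = 0.0737, h₀ = 1.4970 rad.
Bracket: h₀ sin ϕ sin δ + cos ϕ cos δ sin h₀ = 1.4970×0.36650×-0.18395 + 0.93042×0.98294×0.99728 = -0.100924 + 0.912059 = 0.811135.
Q̄ = (S_0/π) × [bracket] = (1361/π) × 0.811135 = 351.4 W/m².

Q̄ ≈ 351 W/m²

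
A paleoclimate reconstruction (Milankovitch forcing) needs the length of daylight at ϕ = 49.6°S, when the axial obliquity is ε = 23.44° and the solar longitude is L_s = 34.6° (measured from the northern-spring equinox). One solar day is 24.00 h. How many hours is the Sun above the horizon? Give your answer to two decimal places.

Solar declination: sin δ = sin ε · sin L_s = sin 23.44° × sin 34.6° = 0.22588, so δ = +13.055°.
cos h₀ = −tan ϕ · tan δ = −tan(-49.6°) × tan(+13.055°) = 0.2725, so h₀ = 1.2949 rad = 74.19°.
Daylight = 2h₀/(2π) × 24.00 h = (1.2949/π) × 24.00 = 9.89 h.

9.89 h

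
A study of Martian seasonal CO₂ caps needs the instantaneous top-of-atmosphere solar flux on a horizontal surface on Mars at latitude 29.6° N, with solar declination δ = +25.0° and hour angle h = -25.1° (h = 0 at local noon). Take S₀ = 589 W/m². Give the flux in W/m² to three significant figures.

cos θ_z = sin φ sin δ + cos φ cos δ cos h = 0.208749 + 0.713615 = 0.922364.
Flux = S₀ · cos θ_z = 589 × 0.922364 = 543.3 W/m².

543 W/m²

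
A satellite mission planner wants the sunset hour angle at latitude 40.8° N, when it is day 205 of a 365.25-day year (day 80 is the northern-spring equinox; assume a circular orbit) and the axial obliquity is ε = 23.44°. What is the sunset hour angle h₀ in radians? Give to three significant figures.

Solar longitude: L_s = 360° × (205 − 80)/365.25 = 123.203°.
sin δ = sin 23.44° × sin 123.203° = 0.33284, so δ = +19.441°.
cos h₀ = −tan ϕ · tan δ = −tan(+40.8°) × tan(+19.441°) = -0.3047, so h₀ = 1.8804 rad = 107.74°.

h₀ = 1.88 rad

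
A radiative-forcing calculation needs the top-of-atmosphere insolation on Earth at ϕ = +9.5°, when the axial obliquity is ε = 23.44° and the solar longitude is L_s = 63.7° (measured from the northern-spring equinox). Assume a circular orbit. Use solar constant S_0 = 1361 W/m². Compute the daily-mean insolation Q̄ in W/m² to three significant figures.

Solar declination: sin δ = sin ε · sin L_s = sin 23.44° × sin 63.7° = 0.35661, so δ = +20.892°.
cos h₀ = −tan(+9.5°) tan(+20.892°) = -0.0639, h₀ = 1.6347 rad.
Bracket: h₀ sin ϕ sin δ + cos ϕ cos δ sin h₀ = 1.6347×0.16505×0.35661 + 0.98629×0.93425×0.99796 = 0.096216 + 0.919562 = 1.015778.
Q̄ = (S_0/π) × [bracket] = (1361/π) × 1.015778 = 440.1 W/m².

Q̄ ≈ 440 W/m²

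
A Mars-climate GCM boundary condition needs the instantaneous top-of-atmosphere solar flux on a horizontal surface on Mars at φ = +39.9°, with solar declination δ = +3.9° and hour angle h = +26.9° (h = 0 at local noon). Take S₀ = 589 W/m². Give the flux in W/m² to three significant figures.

cos θ_z = sin φ sin δ + cos φ cos δ cos h = 0.043628 + 0.682572 = 0.726200.
Flux = S₀ · cos θ_z = 589 × 0.726200 = 427.7 W/m².

428 W/m²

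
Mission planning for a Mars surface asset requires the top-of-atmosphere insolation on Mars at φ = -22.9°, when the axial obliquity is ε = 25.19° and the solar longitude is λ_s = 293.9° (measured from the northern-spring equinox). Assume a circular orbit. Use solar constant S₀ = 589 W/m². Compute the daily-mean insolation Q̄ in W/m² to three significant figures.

Solar declination: sin δ = sin ε · sin λ_s = sin 25.19° × sin 293.9° = -0.38913, so δ = -22.900°.
cos H₀ = −tan(-22.9°) tan(-22.900°) = -0.1784, H₀ = 1.7502 rad.
Bracket: H₀ sin φ sin δ + cos φ cos δ sin H₀ = 1.7502×-0.38912×-0.38913 + 0.92119×0.92118×0.98395 = 0.265012 + 0.834962 = 1.099974.
Q̄ = (S₀/π) × [bracket] = (589/π) × 1.099974 = 206.2 W/m².

Q̄ ≈ 206 W/m²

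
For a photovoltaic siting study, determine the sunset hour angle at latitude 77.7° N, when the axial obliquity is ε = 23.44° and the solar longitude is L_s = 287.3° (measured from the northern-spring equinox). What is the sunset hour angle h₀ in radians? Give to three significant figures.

h₀ = 0.00 rad

Solar declination: sin δ = sin ε · sin L_s = sin 23.44° × sin 287.3° = -0.37979, so δ = -22.321°.
cos h₀ = −tan ϕ · tan δ = 1.8830 ≥ 1, so the Sun never rises (polar night) and h₀ = 0.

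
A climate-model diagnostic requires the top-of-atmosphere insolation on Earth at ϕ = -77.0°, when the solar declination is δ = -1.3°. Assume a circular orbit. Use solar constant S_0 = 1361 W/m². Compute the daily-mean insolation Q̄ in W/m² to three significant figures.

cos h₀ = −tan(-77.0°) tan(-1.300°) = -0.0983, h₀ = 1.6693 rad.
Bracket: h₀ sin ϕ sin δ + cos ϕ cos δ sin h₀ = 1.6693×-0.97437×-0.02269 + 0.22495×0.99974×0.99516 = 0.036906 + 0.223803 = 0.260709.
Q̄ = (S_0/π) × [bracket] = (1361/π) × 0.260709 = 112.9 W/m².

Q̄ ≈ 113 W/m²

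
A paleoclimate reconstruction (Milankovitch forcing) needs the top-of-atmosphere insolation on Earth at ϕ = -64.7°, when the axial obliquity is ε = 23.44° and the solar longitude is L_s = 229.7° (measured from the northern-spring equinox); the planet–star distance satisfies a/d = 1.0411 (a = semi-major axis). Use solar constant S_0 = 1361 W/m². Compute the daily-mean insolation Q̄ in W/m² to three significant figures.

Q̄ ≈ 439 W/m²

Solar declination: sin δ = sin ε · sin L_s = sin 23.44° × sin 229.7° = -0.30338, so δ = -17.661°.
cos h₀ = −tan(-64.7°) tan(-17.661°) = -0.6736, h₀ = 2.3098 rad.
Bracket: h₀ sin ϕ sin δ + cos ϕ cos δ sin h₀ = 2.3098×-0.90408×-0.30338 + 0.42736×0.95287×0.73914 = 0.633531 + 0.300991 = 0.934522.
Inverse-square distance factor (a/d)² = 1.0411² = 1.083889.
Q̄ = (S_0/π) × 1.083889 × [bracket] = (1361/π) × 1.083889 × 0.934522 = 438.8 W/m².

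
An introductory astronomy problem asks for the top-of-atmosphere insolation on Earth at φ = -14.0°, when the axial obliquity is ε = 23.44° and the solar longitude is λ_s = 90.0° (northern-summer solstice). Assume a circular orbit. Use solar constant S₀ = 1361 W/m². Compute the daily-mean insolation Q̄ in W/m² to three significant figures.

Solar declination: sin δ = sin ε · sin λ_s = sin 23.44° × sin 90.0° = 0.39779, so δ = +23.440°.
cos H₀ = −tan(-14.0°) tan(+23.440°) = 0.1081, H₀ = 1.4625 rad.
Bracket: H₀ sin φ sin δ + cos φ cos δ sin H₀ = 1.4625×-0.24192×0.39779 + 0.97030×0.91748×0.99414 = -0.140741 + 0.885014 = 0.744273.
Q̄ = (S₀/π) × [bracket] = (1361/π) × 0.744273 = 322.4 W/m².

Q̄ ≈ 322 W/m²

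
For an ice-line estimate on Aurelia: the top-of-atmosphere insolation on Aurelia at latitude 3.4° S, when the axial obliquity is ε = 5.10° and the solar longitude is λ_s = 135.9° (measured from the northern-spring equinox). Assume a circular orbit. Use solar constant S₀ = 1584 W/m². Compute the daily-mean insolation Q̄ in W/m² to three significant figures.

Solar declination: sin δ = sin ε · sin λ_s = sin 5.10° × sin 135.9° = 0.06186, so δ = +3.547°.
cos H₀ = −tan(-3.4°) tan(+3.547°) = 0.0037, H₀ = 1.5671 rad.
Bracket: H₀ sin φ sin δ + cos φ cos δ sin H₀ = 1.5671×-0.05931×0.06186 + 0.99824×0.99808×0.99999 = -0.005750 + 0.996313 = 0.990563.
Q̄ = (S₀/π) × [bracket] = (1584/π) × 0.990563 = 499.4 W/m².

Q̄ ≈ 499 W/m²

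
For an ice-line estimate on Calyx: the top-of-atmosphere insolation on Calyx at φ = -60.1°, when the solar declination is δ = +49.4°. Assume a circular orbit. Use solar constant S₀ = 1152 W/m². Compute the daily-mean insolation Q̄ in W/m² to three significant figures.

Q̄ ≈ 0.00 W/m²

cos H₀ = −tan(-60.1°) tan(+49.400°) = 2.0290 ≥ 1 ⇒ polar night, H₀ = 0 and Q̄ = 0.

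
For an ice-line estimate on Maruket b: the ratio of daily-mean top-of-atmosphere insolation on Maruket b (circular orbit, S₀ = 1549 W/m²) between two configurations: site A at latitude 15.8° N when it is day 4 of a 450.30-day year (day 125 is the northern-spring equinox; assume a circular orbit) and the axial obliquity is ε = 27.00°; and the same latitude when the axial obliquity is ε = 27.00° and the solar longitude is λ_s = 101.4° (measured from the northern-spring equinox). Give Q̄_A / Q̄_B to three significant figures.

Q̄_A / Q̄_B ≈ 0.636

— Configuration A (φ=+15.8°):
Solar longitude: λ_s = 360° × (4 − 125)/450.30 = -96.736°, i.e. -96.736° + 360° = 263.264°.
sin δ = sin 27.00° × sin 263.264° = -0.45086, so δ = -26.799°.
cos H₀ = −tan(+15.8°) tan(-26.799°) = 0.1429, H₀ = 1.4274 rad.
Bracket: H₀ sin φ sin δ + cos φ cos δ sin H₀ = 1.4274×0.27228×-0.45086 + 0.96222×0.89260×0.98973 = -0.175228 + 0.850057 = 0.674829.
Q̄ = (S₀/π) × [bracket] = (1549/π) × 0.674829 = 332.73 W/m².
— Configuration B (φ=+15.8°):
Solar declination: sin δ = sin ε · sin λ_s = sin 27.00° × sin 101.4° = 0.44503, so δ = +26.426°.
cos H₀ = −tan(+15.8°) tan(+26.426°) = -0.1406, H₀ = 1.7119 rad.
Bracket: H₀ sin φ sin δ + cos φ cos δ sin H₀ = 1.7119×0.27228×0.44503 + 0.96222×0.89551×0.99006 = 0.207436 + 0.853113 = 1.060549.
Q̄ = (S₀/π) × [bracket] = (1549/π) × 1.060549 = 522.92 W/m².
Ratio Q̄_A / Q̄_B = 332.73 / 522.92 = 0.6363.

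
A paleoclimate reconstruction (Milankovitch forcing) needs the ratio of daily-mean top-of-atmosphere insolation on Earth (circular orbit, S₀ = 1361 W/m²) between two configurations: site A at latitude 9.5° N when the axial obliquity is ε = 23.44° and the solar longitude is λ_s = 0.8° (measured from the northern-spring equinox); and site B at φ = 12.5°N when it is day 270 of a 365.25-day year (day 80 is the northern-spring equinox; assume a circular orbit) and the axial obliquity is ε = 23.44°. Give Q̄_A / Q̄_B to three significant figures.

Q̄_A / Q̄_B ≈ 1.03

— Configuration A (φ=+9.5°):
Solar declination: sin δ = sin ε · sin λ_s = sin 23.44° × sin 0.8° = 0.00555, so δ = +0.318°.
cos H₀ = −tan(+9.5°) tan(+0.318°) = -0.0009, H₀ = 1.5717 rad.
Bracket: H₀ sin φ sin δ + cos φ cos δ sin H₀ = 1.5717×0.16505×0.00555 + 0.98629×0.99998×1.00000 = 0.001440 + 0.986270 = 0.987710.
Q̄ = (S₀/π) × [bracket] = (1361/π) × 0.987710 = 427.90 W/m².
— Configuration B (φ=+12.5°):
Solar longitude: λ_s = 360° × (270 − 80)/365.25 = 187.269°.
sin δ = sin 23.44° × sin 187.269° = -0.05033, so δ = -2.885°.
cos H₀ = −tan(+12.5°) tan(-2.885°) = 0.0112, H₀ = 1.5596 rad.
Bracket: H₀ sin φ sin δ + cos φ cos δ sin H₀ = 1.5596×0.21644×-0.05033 + 0.97630×0.99873×0.99994 = -0.016989 + 0.975002 = 0.958013.
Q̄ = (S₀/π) × [bracket] = (1361/π) × 0.958013 = 415.03 W/m².
Ratio Q̄_A / Q̄_B = 427.90 / 415.03 = 1.031.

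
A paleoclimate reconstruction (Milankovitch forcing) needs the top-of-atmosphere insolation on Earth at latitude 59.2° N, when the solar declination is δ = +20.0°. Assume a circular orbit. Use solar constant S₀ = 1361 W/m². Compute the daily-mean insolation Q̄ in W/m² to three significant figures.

cos H₀ = −tan(+59.2°) tan(+20.000°) = -0.6106, H₀ = 2.2276 rad.
Bracket: H₀ sin φ sin δ + cos φ cos δ sin H₀ = 2.2276×0.85896×0.34202 + 0.51204×0.93969×0.79197 = 0.654428 + 0.381063 = 1.035491.
Q̄ = (S₀/π) × [bracket] = (1361/π) × 1.035491 = 448.6 W/m².

Q̄ ≈ 449 W/m²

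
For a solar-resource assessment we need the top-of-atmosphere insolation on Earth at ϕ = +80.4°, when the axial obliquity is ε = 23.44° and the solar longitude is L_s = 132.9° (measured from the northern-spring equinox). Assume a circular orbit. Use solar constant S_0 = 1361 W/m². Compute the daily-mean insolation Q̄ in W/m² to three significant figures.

Q̄ ≈ 391 W/m²

Solar declination: sin δ = sin ε · sin L_s = sin 23.44° × sin 132.9° = 0.29140, so δ = +16.942°.
cos h₀ = −tan(+80.4°) tan(+16.942°) = -1.8010 ≤ −1 ⇒ polar day, h₀ = π.
Bracket: h₀ sin ϕ sin δ + cos ϕ cos δ sin h₀ = 3.1416×0.98600×0.29140 + 0.16677×0.95660×0.00000 = 0.902646 + 0.000000 = 0.902646.
Q̄ = (S_0/π) × [bracket] = (1361/π) × 0.902646 = 391.0 W/m².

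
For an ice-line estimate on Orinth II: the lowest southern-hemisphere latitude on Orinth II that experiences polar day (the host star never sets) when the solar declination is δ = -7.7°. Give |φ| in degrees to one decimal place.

|φ| = 82.3°

Polar day requires cos H₀ = −tan φ tan δ ≤ −1, i.e. tan φ tan δ ≥ 1.
The boundary is |tan φ| · |tan δ| = 1, so |φ| = 90° − |δ| = 90° − 7.7° = 82.3° in the southern hemisphere.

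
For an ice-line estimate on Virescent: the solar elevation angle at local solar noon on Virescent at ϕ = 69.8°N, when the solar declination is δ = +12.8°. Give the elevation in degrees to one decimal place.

At local noon the hour angle is zero, so the zenith angle equals |ϕ − δ| = |+69.8° − (+12.800°)| = 57.000°.
Elevation = 90° − 57.000° = 33.0°.

33.0°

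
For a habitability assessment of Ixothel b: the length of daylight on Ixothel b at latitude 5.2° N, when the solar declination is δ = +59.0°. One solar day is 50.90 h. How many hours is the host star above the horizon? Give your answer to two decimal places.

cos h₀ = −tan ϕ · tan δ = −tan(+5.2°) × tan(+59.000°) = -0.1515, so h₀ = 1.7228 rad = 98.71°.
Daylight = 2h₀/(2π) × 50.90 h = (1.7228/π) × 50.90 = 27.91 h.

27.91 h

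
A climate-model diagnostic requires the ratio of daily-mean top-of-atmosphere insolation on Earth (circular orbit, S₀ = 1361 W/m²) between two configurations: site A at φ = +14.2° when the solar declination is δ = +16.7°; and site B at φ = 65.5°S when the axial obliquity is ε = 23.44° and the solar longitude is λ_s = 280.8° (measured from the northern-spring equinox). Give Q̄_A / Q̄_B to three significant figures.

Q̄_A / Q̄_B ≈ 0.927

— Configuration A (φ=+14.2°):
cos H₀ = −tan(+14.2°) tan(+16.700°) = -0.0759, H₀ = 1.6468 rad.
Bracket: H₀ sin φ sin δ + cos φ cos δ sin H₀ = 1.6468×0.24531×0.28736 + 0.96945×0.95782×0.99711 = 0.116087 + 0.925875 = 1.041962.
Q̄ = (S₀/π) × [bracket] = (1361/π) × 1.041962 = 451.40 W/m².
— Configuration B (φ=-65.5°):
Solar declination: sin δ = sin ε · sin λ_s = sin 23.44° × sin 280.8° = -0.39074, so δ = -23.001°.
cos H₀ = −tan(-65.5°) tan(-23.001°) = -0.9315, H₀ = 2.7692 rad.
Bracket: H₀ sin φ sin δ + cos φ cos δ sin H₀ = 2.7692×-0.90996×-0.39074 + 0.41469×0.92050×0.36385 = 0.984611 + 0.138890 = 1.123501.
Q̄ = (S₀/π) × [bracket] = (1361/π) × 1.123501 = 486.72 W/m².
Ratio Q̄_A / Q̄_B = 451.40 / 486.72 = 0.9274.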